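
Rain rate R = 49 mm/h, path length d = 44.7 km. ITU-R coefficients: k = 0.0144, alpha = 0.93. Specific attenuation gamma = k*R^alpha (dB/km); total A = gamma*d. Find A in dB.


gamma = 0.0144 * 49^0.93 = 0.537335 dB/km
A = 0.537335 * 44.7 = 24.02 dB

24.02 dB


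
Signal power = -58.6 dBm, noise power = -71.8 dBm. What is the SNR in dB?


SNR = -58.6 - (-71.8) = 13.2 dB

13.2 dB


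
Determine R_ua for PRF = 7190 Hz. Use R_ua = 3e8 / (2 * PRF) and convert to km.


R_ua = 3e8 / (2 * 7190) = 20862.3 m = 20.9 km

20.9 km


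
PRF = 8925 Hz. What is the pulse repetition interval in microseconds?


PRI = 1/8925 = 0.0001120448 s = 112.0 us

112.0 us


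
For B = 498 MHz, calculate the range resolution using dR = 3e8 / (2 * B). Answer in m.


dR = 3e8 / (2 * 498000000.0) = 0.3 m

0.3 m


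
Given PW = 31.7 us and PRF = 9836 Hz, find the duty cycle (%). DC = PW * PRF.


DC = 31.7e-6 * 9836 * 100 = 31.18%

31.18%


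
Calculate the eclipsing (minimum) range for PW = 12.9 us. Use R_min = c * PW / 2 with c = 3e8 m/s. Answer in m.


R_min = 3e8 * 12.9e-6 / 2 = 1935.0 m

1935.0 m


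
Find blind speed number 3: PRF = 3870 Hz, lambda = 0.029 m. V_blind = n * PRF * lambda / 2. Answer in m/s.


V_blind = 3 * 3870 * 0.029 / 2 = 168.3 m/s

168.3 m/s


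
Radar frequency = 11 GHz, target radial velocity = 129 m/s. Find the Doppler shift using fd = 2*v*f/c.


fd = 2 * 129 * 11000000000.0 / 3e8 = 9460.0 Hz

9460.0 Hz


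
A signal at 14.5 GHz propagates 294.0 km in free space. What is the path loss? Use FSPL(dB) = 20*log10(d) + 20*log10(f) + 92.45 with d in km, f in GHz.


20*log10(294.0) = 49.37
20*log10(14.5) = 23.23
FSPL = 165.0 dB

165.0 dB


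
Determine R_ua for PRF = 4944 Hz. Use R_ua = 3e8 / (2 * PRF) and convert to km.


R_ua = 3e8 / (2 * 4944) = 30339.8 m = 30.3 km

30.3 km


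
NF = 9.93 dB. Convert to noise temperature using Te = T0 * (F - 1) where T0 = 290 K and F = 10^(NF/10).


NF_lin = 10^(9.93/10) = 9.840111
Te = 290 * (9.840111 - 1) = 2563.6 K

2563.6 K


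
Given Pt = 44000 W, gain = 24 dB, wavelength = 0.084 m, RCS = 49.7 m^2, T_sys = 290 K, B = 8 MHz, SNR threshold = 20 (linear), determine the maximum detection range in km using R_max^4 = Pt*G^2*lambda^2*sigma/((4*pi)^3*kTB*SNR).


G_lin = 10^(24/10) = 251.188643
R^4 = 44000 * 251.188643^2 * 0.084^2 * 49.7 / ((4*pi)^3 * 1.38e-23 * 290 * 8000000.0 * 20)
R^4 = 7.66198e17 m^4
R_max = (7.66198e17)^(1/4) = 29585.9 m = 29.6 km

29.6 km


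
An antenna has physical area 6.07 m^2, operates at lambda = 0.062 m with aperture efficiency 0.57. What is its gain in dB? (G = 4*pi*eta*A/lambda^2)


G_linear = 4*pi*0.57*6.07/0.062^2 = 11310.71
G_dB = 10*log10(11310.71) = 40.5 dB

40.5 dB


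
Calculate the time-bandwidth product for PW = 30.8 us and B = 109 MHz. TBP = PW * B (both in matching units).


TBP = 30.8 * 109 = 3357.2

3357.2


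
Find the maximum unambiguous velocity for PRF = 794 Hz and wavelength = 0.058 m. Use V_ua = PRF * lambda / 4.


V_ua = 794 * 0.058 / 4 = 11.5 m/s

11.5 m/s


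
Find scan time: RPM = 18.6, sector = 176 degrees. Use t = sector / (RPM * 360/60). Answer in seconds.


t = 176 / (18.6 * 360) * 60 = 1.58 s

1.58 s


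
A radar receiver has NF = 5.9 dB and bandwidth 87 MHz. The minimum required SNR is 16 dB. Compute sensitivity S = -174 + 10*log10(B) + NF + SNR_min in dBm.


10*log10(87000000.0) = 79.4
S = -174 + 79.4 + 5.9 + 16 = -72.7 dBm

-72.7 dBm


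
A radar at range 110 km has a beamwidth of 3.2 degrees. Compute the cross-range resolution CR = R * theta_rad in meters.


BW_rad = 0.055850536
CR = 110000 * 0.055850536 = 6143.6 m

6143.6 m


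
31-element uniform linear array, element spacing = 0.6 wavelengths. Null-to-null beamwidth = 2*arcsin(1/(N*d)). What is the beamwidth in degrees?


1/(N*d) = 1/(31*0.6) = 0.053763
BW = 2*arcsin(0.053763) = 6.2 degrees

6.2 degrees


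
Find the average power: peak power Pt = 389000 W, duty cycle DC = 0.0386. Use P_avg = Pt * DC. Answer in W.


P_avg = 389000 * 0.0386 = 15015.4 W

15015.4 W


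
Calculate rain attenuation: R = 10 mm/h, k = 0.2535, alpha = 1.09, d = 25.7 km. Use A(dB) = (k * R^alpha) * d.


gamma = 0.2535 * 10^1.09 = 3.118731 dB/km
A = 3.118731 * 25.7 = 80.15 dB

80.15 dB


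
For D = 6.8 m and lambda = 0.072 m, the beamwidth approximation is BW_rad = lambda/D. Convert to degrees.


BW_rad = 0.072 / 6.8 = 0.010588
BW_deg = 0.61 degrees

0.61 degrees


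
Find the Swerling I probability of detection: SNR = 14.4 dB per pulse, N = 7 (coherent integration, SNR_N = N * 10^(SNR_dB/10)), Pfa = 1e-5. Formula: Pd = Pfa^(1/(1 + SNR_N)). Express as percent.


SNR_lin = 10^(14.4/10) = 27.54229
SNR_N = 7 * 27.54229 = 192.79603
1/(1 + SNR_N) = 1/193.79603 = 0.0051601
Pd = (1e-5)^0.0051601 = 0.94232
Pd = 94.2%

94.2%


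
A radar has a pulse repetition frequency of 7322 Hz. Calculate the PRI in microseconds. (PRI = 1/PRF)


PRI = 1/7322 = 0.0001365747 s = 136.6 us

136.6 us


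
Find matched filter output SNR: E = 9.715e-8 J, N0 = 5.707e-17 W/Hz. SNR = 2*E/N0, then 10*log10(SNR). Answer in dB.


SNR_lin = 2 * 9.715e-8 / 5.707e-17 = 3.405e9
SNR_dB = 10*log10(3.405e9) = 95.3 dB

95.3 dB


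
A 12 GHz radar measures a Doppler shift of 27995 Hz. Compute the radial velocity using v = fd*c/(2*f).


v = 27995 * 3e8 / (2 * 12000000000.0) = 349.9 m/s

349.9 m/s


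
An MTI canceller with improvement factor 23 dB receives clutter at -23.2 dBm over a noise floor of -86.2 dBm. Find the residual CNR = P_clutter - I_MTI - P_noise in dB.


CNR = -23.2 - 23 - (-86.2) = 40.0 dB

40.0 dB


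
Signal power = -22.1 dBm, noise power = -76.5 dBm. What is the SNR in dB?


SNR = -22.1 - (-76.5) = 54.4 dB

54.4 dB


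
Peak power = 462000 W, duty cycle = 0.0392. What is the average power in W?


P_avg = 462000 * 0.0392 = 18110.4 W

18110.4 W


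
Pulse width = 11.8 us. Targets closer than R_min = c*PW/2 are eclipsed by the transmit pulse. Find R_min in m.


R_min = 3e8 * 11.8e-6 / 2 = 1770.0 m

1770.0 m


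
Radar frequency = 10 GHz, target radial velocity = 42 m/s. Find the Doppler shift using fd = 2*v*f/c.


fd = 2 * 42 * 10000000000.0 / 3e8 = 2800.0 Hz

2800.0 Hz


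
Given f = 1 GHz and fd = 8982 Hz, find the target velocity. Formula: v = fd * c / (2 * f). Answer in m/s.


v = 8982 * 3e8 / (2 * 1000000000.0) = 1347.3 m/s

1347.3 m/s


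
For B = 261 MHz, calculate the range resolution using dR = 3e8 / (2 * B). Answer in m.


dR = 3e8 / (2 * 261000000.0) = 0.57 m

0.57 m


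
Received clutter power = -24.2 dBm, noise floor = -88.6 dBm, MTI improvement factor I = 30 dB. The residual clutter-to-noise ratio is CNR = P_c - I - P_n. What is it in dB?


CNR = -24.2 - 30 - (-88.6) = 34.4 dB

34.4 dB


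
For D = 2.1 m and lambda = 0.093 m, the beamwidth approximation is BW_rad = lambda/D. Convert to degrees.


BW_rad = 0.093 / 2.1 = 0.044286
BW_deg = 2.54 degrees

2.54 degrees


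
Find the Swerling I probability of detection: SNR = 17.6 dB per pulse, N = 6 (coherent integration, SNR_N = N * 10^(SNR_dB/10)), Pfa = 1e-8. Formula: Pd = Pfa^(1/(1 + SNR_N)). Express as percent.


SNR_lin = 10^(17.6/10) = 57.54399
SNR_N = 6 * 57.54399 = 345.26394
1/(1 + SNR_N) = 1/346.26394 = 0.002888
Pd = (1e-8)^0.002888 = 0.94819
Pd = 94.8%

94.8%


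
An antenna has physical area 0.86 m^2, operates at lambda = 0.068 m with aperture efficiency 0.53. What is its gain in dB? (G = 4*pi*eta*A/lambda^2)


G_linear = 4*pi*0.53*0.86/0.068^2 = 1238.7
G_dB = 10*log10(1238.7) = 30.9 dB

30.9 dB


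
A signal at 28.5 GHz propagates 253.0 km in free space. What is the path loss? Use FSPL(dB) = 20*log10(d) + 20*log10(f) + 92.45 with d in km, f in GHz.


20*log10(253.0) = 48.06
20*log10(28.5) = 29.1
FSPL = 169.6 dB

169.6 dB


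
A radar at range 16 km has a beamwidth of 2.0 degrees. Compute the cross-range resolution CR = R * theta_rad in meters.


BW_rad = 0.034906585
CR = 16000 * 0.034906585 = 558.5 m

558.5 m


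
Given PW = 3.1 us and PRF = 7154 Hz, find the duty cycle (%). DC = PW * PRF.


DC = 3.1e-6 * 7154 * 100 = 2.22%

2.22%


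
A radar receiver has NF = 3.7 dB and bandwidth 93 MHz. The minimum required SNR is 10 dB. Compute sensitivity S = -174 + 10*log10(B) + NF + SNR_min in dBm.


10*log10(93000000.0) = 79.68
S = -174 + 79.68 + 3.7 + 10 = -80.6 dBm

-80.6 dBm


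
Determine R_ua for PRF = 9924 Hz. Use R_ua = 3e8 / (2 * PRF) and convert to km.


R_ua = 3e8 / (2 * 9924) = 15114.9 m = 15.1 km

15.1 km


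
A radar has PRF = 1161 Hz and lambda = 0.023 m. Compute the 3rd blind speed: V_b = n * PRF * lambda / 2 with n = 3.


V_blind = 3 * 1161 * 0.023 / 2 = 40.1 m/s

40.1 m/s


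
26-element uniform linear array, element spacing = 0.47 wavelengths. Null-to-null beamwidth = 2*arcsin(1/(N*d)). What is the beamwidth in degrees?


1/(N*d) = 1/(26*0.47) = 0.081833
BW = 2*arcsin(0.081833) = 9.4 degrees

9.4 degrees


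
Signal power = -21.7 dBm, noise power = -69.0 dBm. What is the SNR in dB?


SNR = -21.7 - (-69.0) = 47.3 dB

47.3 dB


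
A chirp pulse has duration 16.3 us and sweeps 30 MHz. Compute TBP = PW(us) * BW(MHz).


TBP = 16.3 * 30 = 489.0

489.0


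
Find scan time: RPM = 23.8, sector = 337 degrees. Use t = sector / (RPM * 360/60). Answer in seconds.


t = 337 / (23.8 * 360) * 60 = 2.36 s

2.36 s


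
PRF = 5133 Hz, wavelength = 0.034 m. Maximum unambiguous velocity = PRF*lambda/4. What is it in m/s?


V_ua = 5133 * 0.034 / 4 = 43.6 m/s

43.6 m/s


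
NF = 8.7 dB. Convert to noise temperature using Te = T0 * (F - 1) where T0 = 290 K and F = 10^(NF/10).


NF_lin = 10^(8.7/10) = 7.413102
Te = 290 * (7.413102 - 1) = 1859.8 K

1859.8 K


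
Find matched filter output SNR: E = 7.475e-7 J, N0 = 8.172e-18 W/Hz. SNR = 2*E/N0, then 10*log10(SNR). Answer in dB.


SNR_lin = 2 * 7.475e-7 / 8.172e-18 = 1.829e11
SNR_dB = 10*log10(1.829e11) = 112.6 dB

112.6 dB


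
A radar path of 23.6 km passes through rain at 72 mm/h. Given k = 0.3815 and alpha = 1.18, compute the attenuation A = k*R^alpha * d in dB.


gamma = 0.3815 * 72^1.18 = 59.31259 dB/km
A = 59.31259 * 23.6 = 1399.78 dB

1399.78 dB


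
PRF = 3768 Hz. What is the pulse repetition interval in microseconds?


PRI = 1/3768 = 0.0002653928 s = 265.4 us

265.4 us


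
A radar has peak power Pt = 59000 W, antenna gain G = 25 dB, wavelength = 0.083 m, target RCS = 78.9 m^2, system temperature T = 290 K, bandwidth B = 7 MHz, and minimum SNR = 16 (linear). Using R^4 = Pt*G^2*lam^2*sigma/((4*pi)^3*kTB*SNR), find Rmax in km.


G_lin = 10^(25/10) = 316.227766
R^4 = 59000 * 316.227766^2 * 0.083^2 * 78.9 / ((4*pi)^3 * 1.38e-23 * 290 * 7000000.0 * 16)
R^4 = 3.60546e18 m^4
R_max = (3.60546e18)^(1/4) = 43575.3 m = 43.6 km

43.6 km


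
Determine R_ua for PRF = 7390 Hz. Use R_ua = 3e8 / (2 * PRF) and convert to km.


R_ua = 3e8 / (2 * 7390) = 20297.7 m = 20.3 km

20.3 km


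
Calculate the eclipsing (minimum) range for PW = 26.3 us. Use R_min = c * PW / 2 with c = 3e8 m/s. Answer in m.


R_min = 3e8 * 26.3e-6 / 2 = 3945.0 m

3945.0 m


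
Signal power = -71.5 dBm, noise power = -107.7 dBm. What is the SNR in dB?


SNR = -71.5 - (-107.7) = 36.2 dB

36.2 dB


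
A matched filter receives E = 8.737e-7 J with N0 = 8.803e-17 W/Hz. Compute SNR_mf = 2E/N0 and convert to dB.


SNR_lin = 2 * 8.737e-7 / 8.803e-17 = 1.985e10
SNR_dB = 10*log10(1.985e10) = 103.0 dB

103.0 dB


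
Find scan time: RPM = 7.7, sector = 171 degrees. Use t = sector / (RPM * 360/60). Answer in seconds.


t = 171 / (7.7 * 360) * 60 = 3.7 s

3.7 s


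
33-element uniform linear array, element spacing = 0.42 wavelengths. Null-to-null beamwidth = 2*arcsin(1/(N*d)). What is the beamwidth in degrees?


1/(N*d) = 1/(33*0.42) = 0.07215
BW = 2*arcsin(0.07215) = 8.3 degrees

8.3 degrees


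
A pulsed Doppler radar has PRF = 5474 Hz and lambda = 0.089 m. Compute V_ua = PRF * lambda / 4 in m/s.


V_ua = 5474 * 0.089 / 4 = 121.8 m/s

121.8 m/s


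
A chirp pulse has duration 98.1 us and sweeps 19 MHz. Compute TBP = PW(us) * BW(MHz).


TBP = 98.1 * 19 = 1863.9

1863.9


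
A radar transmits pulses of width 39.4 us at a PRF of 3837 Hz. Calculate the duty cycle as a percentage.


DC = 39.4e-6 * 3837 * 100 = 15.12%

15.12%


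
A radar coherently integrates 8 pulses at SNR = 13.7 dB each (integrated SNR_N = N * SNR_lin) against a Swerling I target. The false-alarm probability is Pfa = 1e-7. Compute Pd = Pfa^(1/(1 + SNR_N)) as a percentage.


SNR_lin = 10^(13.7/10) = 23.44229
SNR_N = 8 * 23.44229 = 187.53832
1/(1 + SNR_N) = 1/188.53832 = 0.005304
Pd = (1e-7)^0.005304 = 0.91806
Pd = 91.8%

91.8%


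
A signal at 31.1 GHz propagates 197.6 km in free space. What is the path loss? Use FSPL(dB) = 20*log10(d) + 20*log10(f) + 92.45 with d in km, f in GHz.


20*log10(197.6) = 45.92
20*log10(31.1) = 29.86
FSPL = 168.2 dB

168.2 dB


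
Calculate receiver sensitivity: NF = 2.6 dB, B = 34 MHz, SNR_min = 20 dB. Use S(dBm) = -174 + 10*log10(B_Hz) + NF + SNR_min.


10*log10(34000000.0) = 75.31
S = -174 + 75.31 + 2.6 + 20 = -76.1 dBm

-76.1 dBm


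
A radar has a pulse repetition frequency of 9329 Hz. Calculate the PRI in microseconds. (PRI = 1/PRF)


PRI = 1/9329 = 0.0001071926 s = 107.2 us

107.2 us


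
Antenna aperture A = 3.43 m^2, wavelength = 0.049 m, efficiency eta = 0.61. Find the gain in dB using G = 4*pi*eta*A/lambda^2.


G_linear = 4*pi*0.61*3.43/0.049^2 = 10950.69
G_dB = 10*log10(10950.69) = 40.4 dB

40.4 dB


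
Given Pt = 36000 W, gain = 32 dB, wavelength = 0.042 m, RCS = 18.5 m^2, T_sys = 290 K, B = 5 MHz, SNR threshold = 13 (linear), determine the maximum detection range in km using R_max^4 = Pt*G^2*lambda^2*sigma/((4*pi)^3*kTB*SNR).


G_lin = 10^(32/10) = 1584.893192
R^4 = 36000 * 1584.893192^2 * 0.042^2 * 18.5 / ((4*pi)^3 * 1.38e-23 * 290 * 5000000.0 * 13)
R^4 = 5.7168e18 m^4
R_max = (5.7168e18)^(1/4) = 48897.7 m = 48.9 km

48.9 km


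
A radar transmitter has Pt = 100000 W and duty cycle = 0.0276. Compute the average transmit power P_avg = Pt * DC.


P_avg = 100000 * 0.0276 = 2760.0 W

2760.0 W


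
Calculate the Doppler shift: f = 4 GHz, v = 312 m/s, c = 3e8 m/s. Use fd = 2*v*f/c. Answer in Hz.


fd = 2 * 312 * 4000000000.0 / 3e8 = 8320.0 Hz

8320.0 Hz


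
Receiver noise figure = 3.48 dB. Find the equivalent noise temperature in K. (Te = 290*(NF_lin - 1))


NF_lin = 10^(3.48/10) = 2.228435
Te = 290 * (2.228435 - 1) = 356.2 K

356.2 K


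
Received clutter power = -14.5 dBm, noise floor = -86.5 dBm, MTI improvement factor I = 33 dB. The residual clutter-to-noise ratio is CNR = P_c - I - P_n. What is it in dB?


CNR = -14.5 - 33 - (-86.5) = 39.0 dB

39.0 dB


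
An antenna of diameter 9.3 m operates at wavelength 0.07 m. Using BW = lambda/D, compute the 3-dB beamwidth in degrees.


BW_rad = 0.07 / 9.3 = 0.007527
BW_deg = 0.43 degrees

0.43 degrees


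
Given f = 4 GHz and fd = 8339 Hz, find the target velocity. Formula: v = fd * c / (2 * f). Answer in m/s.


v = 8339 * 3e8 / (2 * 4000000000.0) = 312.7 m/s

312.7 m/s


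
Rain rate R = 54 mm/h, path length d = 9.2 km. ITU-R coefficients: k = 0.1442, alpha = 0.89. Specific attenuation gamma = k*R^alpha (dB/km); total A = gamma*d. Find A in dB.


gamma = 0.1442 * 54^0.89 = 5.021063 dB/km
A = 5.021063 * 9.2 = 46.19 dB

46.19 dB


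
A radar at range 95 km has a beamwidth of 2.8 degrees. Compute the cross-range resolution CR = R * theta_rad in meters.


BW_rad = 0.048869219
CR = 95000 * 0.048869219 = 4642.6 m

4642.6 m


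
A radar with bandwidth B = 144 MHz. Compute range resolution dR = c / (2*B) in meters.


dR = 3e8 / (2 * 144000000.0) = 1.04 m

1.04 m


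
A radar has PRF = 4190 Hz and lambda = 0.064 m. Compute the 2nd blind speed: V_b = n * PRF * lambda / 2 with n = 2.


V_blind = 2 * 4190 * 0.064 / 2 = 268.2 m/s

268.2 m/s


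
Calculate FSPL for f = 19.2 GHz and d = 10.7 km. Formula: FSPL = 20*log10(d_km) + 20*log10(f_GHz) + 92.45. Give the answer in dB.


20*log10(10.7) = 20.59
20*log10(19.2) = 25.67
FSPL = 138.7 dB

138.7 dB


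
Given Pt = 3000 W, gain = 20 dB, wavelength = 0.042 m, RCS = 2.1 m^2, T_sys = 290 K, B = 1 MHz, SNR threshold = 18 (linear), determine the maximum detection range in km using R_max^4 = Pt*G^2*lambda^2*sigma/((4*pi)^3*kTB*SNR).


G_lin = 10^(20/10) = 100.0
R^4 = 3000 * 100.0^2 * 0.042^2 * 2.1 / ((4*pi)^3 * 1.38e-23 * 290 * 1000000.0 * 18)
R^4 = 7.77428e14 m^4
R_max = (7.77428e14)^(1/4) = 5280.4 m = 5.3 km

5.3 km


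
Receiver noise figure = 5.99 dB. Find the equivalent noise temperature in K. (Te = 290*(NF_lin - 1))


NF_lin = 10^(5.99/10) = 3.971915
Te = 290 * (3.971915 - 1) = 861.9 K

861.9 K


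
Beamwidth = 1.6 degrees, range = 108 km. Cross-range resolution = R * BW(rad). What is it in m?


BW_rad = 0.027925268
CR = 108000 * 0.027925268 = 3015.9 m

3015.9 m


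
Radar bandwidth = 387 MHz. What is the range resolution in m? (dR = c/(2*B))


dR = 3e8 / (2 * 387000000.0) = 0.39 m

0.39 m


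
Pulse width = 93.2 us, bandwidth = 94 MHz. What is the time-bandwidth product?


TBP = 93.2 * 94 = 8760.8

8760.8


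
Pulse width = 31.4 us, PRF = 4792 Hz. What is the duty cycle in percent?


DC = 31.4e-6 * 4792 * 100 = 15.05%

15.05%


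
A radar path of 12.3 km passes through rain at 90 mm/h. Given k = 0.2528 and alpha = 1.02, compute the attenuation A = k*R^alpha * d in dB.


gamma = 0.2528 * 90^1.02 = 24.894559 dB/km
A = 24.894559 * 12.3 = 306.2 dB

306.2 dB


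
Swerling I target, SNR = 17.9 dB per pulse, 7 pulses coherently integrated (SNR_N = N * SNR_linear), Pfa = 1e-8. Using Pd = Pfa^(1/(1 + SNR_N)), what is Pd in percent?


SNR_lin = 10^(17.9/10) = 61.6595
SNR_N = 7 * 61.6595 = 431.6165
1/(1 + SNR_N) = 1/432.6165 = 0.0023115
Pd = (1e-8)^0.0023115 = 0.95831
Pd = 95.8%

95.8%


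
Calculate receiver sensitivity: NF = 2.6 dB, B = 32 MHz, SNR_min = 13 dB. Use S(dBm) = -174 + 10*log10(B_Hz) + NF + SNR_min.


10*log10(32000000.0) = 75.05
S = -174 + 75.05 + 2.6 + 13 = -83.3 dBm

-83.3 dBm


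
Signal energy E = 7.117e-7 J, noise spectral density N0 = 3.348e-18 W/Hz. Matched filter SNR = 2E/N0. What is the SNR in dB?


SNR_lin = 2 * 7.117e-7 / 3.348e-18 = 4.251e11
SNR_dB = 10*log10(4.251e11) = 116.3 dB

116.3 dB


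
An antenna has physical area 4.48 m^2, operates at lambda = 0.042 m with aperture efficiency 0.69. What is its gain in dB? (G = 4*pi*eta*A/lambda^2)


G_linear = 4*pi*0.69*4.48/0.042^2 = 22021.07
G_dB = 10*log10(22021.07) = 43.4 dB

43.4 dB


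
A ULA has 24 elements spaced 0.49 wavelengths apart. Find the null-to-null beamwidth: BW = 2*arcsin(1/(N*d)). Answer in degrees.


1/(N*d) = 1/(24*0.49) = 0.085034
BW = 2*arcsin(0.085034) = 9.8 degrees

9.8 degrees


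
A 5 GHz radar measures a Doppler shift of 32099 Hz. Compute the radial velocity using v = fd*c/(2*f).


v = 32099 * 3e8 / (2 * 5000000000.0) = 963.0 m/s

963.0 m/s


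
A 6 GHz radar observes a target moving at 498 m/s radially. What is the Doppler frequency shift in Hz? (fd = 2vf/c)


fd = 2 * 498 * 6000000000.0 / 3e8 = 19920.0 Hz

19920.0 Hz


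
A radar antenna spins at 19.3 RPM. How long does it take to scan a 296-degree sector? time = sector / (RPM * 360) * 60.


t = 296 / (19.3 * 360) * 60 = 2.56 s

2.56 s


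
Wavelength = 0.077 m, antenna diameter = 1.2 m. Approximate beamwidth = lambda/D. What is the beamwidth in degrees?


BW_rad = 0.077 / 1.2 = 0.064167
BW_deg = 3.68 degrees

3.68 degrees


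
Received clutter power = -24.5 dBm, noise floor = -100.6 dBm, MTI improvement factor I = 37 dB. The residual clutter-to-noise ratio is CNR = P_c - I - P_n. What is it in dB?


CNR = -24.5 - 37 - (-100.6) = 39.1 dB

39.1 dB


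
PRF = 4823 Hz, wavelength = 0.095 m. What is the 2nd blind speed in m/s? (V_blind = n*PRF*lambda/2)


V_blind = 2 * 4823 * 0.095 / 2 = 458.2 m/s

458.2 m/s


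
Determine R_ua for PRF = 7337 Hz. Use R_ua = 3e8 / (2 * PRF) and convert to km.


R_ua = 3e8 / (2 * 7337) = 20444.3 m = 20.4 km

20.4 km


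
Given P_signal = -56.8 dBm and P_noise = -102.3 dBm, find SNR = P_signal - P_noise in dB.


SNR = -56.8 - (-102.3) = 45.5 dB

45.5 dB


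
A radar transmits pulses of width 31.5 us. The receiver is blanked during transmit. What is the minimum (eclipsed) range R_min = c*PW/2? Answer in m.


R_min = 3e8 * 31.5e-6 / 2 = 4725.0 m

4725.0 m


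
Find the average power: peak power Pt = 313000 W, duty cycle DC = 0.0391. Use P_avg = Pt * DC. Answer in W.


P_avg = 313000 * 0.0391 = 12238.3 W

12238.3 W


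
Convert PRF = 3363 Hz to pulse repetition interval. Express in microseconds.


PRI = 1/3363 = 0.0002973536 s = 297.4 us

297.4 us


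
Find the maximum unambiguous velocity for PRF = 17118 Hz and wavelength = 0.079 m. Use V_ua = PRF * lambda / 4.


V_ua = 17118 * 0.079 / 4 = 338.1 m/s

338.1 m/s


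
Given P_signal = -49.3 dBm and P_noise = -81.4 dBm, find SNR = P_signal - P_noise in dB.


SNR = -49.3 - (-81.4) = 32.1 dB

32.1 dB


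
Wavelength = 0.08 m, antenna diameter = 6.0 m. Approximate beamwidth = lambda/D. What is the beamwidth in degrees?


BW_rad = 0.08 / 6.0 = 0.013333
BW_deg = 0.76 degrees

0.76 degrees


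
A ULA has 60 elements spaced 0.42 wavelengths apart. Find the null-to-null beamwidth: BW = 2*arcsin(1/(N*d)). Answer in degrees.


1/(N*d) = 1/(60*0.42) = 0.039683
BW = 2*arcsin(0.039683) = 4.5 degrees

4.5 degrees


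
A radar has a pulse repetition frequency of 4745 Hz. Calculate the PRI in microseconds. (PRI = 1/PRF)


PRI = 1/4745 = 0.0002107482 s = 210.7 us

210.7 us


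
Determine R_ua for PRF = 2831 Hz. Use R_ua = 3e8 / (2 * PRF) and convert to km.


R_ua = 3e8 / (2 * 2831) = 52984.8 m = 53.0 km

53.0 km


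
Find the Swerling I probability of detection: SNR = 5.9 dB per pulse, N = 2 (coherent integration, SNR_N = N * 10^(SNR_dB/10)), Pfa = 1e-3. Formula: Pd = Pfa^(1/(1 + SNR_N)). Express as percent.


SNR_lin = 10^(5.9/10) = 3.89045
SNR_N = 2 * 3.89045 = 7.7809
1/(1 + SNR_N) = 1/8.7809 = 0.1138835
Pd = (1e-3)^0.1138835 = 0.45535
Pd = 45.5%

45.5%


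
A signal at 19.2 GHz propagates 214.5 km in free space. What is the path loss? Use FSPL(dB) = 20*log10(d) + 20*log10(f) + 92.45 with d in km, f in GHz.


20*log10(214.5) = 46.63
20*log10(19.2) = 25.67
FSPL = 164.7 dB

164.7 dB


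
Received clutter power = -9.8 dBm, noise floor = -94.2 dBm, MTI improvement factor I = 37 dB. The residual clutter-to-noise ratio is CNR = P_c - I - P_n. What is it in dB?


CNR = -9.8 - 37 - (-94.2) = 47.4 dB

47.4 dB


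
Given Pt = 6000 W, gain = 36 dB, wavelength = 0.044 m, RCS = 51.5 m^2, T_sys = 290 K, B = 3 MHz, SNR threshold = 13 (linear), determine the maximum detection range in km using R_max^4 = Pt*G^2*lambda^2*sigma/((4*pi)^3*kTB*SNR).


G_lin = 10^(36/10) = 3981.071706
R^4 = 6000 * 3981.071706^2 * 0.044^2 * 51.5 / ((4*pi)^3 * 1.38e-23 * 290 * 3000000.0 * 13)
R^4 = 3.06121e19 m^4
R_max = (3.06121e19)^(1/4) = 74382.9 m = 74.4 km

74.4 km


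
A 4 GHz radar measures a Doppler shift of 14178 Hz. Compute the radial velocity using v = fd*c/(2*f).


v = 14178 * 3e8 / (2 * 4000000000.0) = 531.7 m/s

531.7 m/s


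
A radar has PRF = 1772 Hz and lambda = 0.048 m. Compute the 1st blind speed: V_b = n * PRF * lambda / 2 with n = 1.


V_blind = 1 * 1772 * 0.048 / 2 = 42.5 m/s

42.5 m/s


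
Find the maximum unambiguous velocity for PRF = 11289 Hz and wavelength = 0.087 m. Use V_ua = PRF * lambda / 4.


V_ua = 11289 * 0.087 / 4 = 245.5 m/s

245.5 m/s


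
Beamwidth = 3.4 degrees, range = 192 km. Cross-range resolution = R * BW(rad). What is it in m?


BW_rad = 0.059341195
CR = 192000 * 0.059341195 = 11393.5 m

11393.5 m


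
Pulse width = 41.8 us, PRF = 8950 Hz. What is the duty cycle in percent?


DC = 41.8e-6 * 8950 * 100 = 37.41%

37.41%


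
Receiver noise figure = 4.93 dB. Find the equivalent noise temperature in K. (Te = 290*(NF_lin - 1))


NF_lin = 10^(4.93/10) = 3.111716
Te = 290 * (3.111716 - 1) = 612.4 K

612.4 K


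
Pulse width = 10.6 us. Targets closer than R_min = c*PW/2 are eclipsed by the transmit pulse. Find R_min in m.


R_min = 3e8 * 10.6e-6 / 2 = 1590.0 m

1590.0 m


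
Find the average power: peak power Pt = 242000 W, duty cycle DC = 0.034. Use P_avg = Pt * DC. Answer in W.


P_avg = 242000 * 0.034 = 8228.0 W

8228.0 W


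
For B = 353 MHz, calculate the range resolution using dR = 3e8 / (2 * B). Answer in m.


dR = 3e8 / (2 * 353000000.0) = 0.42 m

0.42 m


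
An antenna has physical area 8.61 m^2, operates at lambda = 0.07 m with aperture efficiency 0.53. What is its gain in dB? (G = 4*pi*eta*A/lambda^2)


G_linear = 4*pi*0.53*8.61/0.07^2 = 11702.88
G_dB = 10*log10(11702.88) = 40.7 dB

40.7 dB


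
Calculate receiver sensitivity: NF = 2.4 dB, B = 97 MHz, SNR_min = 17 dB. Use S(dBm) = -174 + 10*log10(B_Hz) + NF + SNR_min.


10*log10(97000000.0) = 79.87
S = -174 + 79.87 + 2.4 + 17 = -74.7 dBm

-74.7 dBm


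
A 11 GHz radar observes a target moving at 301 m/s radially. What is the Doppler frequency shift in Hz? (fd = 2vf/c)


fd = 2 * 301 * 11000000000.0 / 3e8 = 22073.3 Hz

22073.3 Hz


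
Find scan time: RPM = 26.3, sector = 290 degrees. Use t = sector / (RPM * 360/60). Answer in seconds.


t = 290 / (26.3 * 360) * 60 = 1.84 s

1.84 s


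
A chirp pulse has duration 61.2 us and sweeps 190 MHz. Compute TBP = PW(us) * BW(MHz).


TBP = 61.2 * 190 = 11628.0

11628.0


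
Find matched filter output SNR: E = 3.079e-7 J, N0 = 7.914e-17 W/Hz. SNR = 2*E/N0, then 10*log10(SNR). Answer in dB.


SNR_lin = 2 * 3.079e-7 / 7.914e-17 = 7.781e9
SNR_dB = 10*log10(7.781e9) = 98.9 dB

98.9 dB


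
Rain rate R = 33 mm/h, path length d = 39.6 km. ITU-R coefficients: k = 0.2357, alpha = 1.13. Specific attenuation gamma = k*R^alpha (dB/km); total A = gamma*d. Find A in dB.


gamma = 0.2357 * 33^1.13 = 12.254069 dB/km
A = 12.254069 * 39.6 = 485.26 dB

485.26 dB


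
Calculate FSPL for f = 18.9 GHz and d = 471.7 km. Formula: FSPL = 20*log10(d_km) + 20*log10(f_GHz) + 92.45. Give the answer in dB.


20*log10(471.7) = 53.47
20*log10(18.9) = 25.53
FSPL = 171.5 dB

171.5 dB


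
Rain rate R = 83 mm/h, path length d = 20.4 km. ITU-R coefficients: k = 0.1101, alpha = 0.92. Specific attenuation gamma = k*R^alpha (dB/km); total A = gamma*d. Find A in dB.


gamma = 0.1101 * 83^0.92 = 6.417105 dB/km
A = 6.417105 * 20.4 = 130.91 dB

130.91 dB


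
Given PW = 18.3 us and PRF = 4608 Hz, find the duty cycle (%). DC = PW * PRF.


DC = 18.3e-6 * 4608 * 100 = 8.43%

8.43%


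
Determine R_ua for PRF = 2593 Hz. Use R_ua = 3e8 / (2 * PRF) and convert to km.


R_ua = 3e8 / (2 * 2593) = 57848.1 m = 57.8 km

57.8 km


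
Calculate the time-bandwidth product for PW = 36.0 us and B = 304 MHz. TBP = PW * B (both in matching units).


TBP = 36.0 * 304 = 10944.0

10944.0


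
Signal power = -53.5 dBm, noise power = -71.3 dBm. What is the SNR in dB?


SNR = -53.5 - (-71.3) = 17.8 dB

17.8 dB


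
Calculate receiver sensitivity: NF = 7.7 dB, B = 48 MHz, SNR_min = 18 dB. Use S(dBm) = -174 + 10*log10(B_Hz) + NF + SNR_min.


10*log10(48000000.0) = 76.81
S = -174 + 76.81 + 7.7 + 18 = -71.5 dBm

-71.5 dBm


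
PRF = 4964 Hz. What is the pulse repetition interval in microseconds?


PRI = 1/4964 = 0.0002014504 s = 201.5 us

201.5 us


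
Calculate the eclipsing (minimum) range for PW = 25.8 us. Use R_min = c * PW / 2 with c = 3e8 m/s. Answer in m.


R_min = 3e8 * 25.8e-6 / 2 = 3870.0 m

3870.0 m


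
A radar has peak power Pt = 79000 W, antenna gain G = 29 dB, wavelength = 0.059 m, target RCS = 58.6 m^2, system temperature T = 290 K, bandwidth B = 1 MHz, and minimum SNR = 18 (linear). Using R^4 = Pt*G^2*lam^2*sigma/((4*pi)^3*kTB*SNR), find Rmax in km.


G_lin = 10^(29/10) = 794.328235
R^4 = 79000 * 794.328235^2 * 0.059^2 * 58.6 / ((4*pi)^3 * 1.38e-23 * 290 * 1000000.0 * 18)
R^4 = 7.11295e19 m^4
R_max = (7.11295e19)^(1/4) = 91835.9 m = 91.8 km

91.8 km


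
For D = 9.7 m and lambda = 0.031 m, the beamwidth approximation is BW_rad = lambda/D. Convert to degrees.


BW_rad = 0.031 / 9.7 = 0.003196
BW_deg = 0.18 degrees

0.18 degrees


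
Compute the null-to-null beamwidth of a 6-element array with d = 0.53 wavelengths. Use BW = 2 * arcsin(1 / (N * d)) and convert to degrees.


1/(N*d) = 1/(6*0.53) = 0.314465
BW = 2*arcsin(0.314465) = 36.7 degrees

36.7 degrees


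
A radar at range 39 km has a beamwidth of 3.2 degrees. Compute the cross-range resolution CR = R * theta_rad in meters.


BW_rad = 0.055850536
CR = 39000 * 0.055850536 = 2178.2 m

2178.2 m


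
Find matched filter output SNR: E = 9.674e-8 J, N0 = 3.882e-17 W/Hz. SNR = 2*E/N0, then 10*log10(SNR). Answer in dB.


SNR_lin = 2 * 9.674e-8 / 3.882e-17 = 4.984e9
SNR_dB = 10*log10(4.984e9) = 97.0 dB

97.0 dB


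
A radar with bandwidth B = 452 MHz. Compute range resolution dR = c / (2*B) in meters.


dR = 3e8 / (2 * 452000000.0) = 0.33 m

0.33 m


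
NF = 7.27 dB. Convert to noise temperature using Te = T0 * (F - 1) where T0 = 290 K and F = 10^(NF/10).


NF_lin = 10^(7.27/10) = 5.333349
Te = 290 * (5.333349 - 1) = 1256.7 K

1256.7 K


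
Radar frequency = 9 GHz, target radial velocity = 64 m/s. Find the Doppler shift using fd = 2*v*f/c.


fd = 2 * 64 * 9000000000.0 / 3e8 = 3840.0 Hz

3840.0 Hz


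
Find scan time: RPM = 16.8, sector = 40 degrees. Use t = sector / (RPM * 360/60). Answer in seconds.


t = 40 / (16.8 * 360) * 60 = 0.4 s

0.4 s


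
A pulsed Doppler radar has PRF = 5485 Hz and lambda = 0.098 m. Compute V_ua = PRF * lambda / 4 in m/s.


V_ua = 5485 * 0.098 / 4 = 134.4 m/s

134.4 m/s


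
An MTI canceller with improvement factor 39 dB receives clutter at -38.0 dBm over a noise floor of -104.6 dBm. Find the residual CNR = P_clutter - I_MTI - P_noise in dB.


CNR = -38.0 - 39 - (-104.6) = 27.6 dB

27.6 dB


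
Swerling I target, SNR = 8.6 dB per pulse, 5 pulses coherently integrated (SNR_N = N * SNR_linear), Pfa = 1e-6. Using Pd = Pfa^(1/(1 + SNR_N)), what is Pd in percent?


SNR_lin = 10^(8.6/10) = 7.24436
SNR_N = 5 * 7.24436 = 36.2218
1/(1 + SNR_N) = 1/37.2218 = 0.026866
Pd = (1e-6)^0.026866 = 0.68993
Pd = 69.0%

69.0%


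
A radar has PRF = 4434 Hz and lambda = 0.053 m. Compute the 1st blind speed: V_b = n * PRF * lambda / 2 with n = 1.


V_blind = 1 * 4434 * 0.053 / 2 = 117.5 m/s

117.5 m/s


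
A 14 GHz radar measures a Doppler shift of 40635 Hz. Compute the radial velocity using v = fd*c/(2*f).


v = 40635 * 3e8 / (2 * 14000000000.0) = 435.4 m/s

435.4 m/s


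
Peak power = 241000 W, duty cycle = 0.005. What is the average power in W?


P_avg = 241000 * 0.005 = 1205.0 W

1205.0 W


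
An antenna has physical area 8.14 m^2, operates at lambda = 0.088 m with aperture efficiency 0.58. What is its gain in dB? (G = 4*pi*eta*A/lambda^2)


G_linear = 4*pi*0.58*8.14/0.088^2 = 7661.2
G_dB = 10*log10(7661.2) = 38.8 dB

38.8 dB


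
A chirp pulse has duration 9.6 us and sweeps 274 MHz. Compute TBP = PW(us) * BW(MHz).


TBP = 9.6 * 274 = 2630.4

2630.4


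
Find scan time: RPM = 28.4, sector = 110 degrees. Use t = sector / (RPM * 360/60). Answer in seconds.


t = 110 / (28.4 * 360) * 60 = 0.65 s

0.65 s


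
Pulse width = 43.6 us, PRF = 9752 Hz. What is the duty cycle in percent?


DC = 43.6e-6 * 9752 * 100 = 42.52%

42.52%


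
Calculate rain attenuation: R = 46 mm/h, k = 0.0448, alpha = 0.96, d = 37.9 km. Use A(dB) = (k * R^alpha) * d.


gamma = 0.0448 * 46^0.96 = 1.768176 dB/km
A = 1.768176 * 37.9 = 67.01 dB

67.01 dB


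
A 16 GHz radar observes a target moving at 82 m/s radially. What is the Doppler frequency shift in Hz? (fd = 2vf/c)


fd = 2 * 82 * 16000000000.0 / 3e8 = 8746.7 Hz

8746.7 Hz


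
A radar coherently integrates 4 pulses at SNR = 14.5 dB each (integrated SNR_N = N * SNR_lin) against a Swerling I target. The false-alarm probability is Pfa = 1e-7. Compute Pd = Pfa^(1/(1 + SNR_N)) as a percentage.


SNR_lin = 10^(14.5/10) = 28.18383
SNR_N = 4 * 28.18383 = 112.73532
1/(1 + SNR_N) = 1/113.73532 = 0.0087923
Pd = (1e-7)^0.0087923 = 0.86787
Pd = 86.8%

86.8%


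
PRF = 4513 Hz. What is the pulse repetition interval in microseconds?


PRI = 1/4513 = 0.0002215821 s = 221.6 us

221.6 us


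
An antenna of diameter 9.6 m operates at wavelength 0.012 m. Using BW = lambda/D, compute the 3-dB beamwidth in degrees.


BW_rad = 0.012 / 9.6 = 0.00125
BW_deg = 0.07 degrees

0.07 degrees


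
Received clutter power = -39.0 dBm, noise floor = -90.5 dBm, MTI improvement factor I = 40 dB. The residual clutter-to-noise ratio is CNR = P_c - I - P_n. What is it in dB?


CNR = -39.0 - 40 - (-90.5) = 11.5 dB

11.5 dB


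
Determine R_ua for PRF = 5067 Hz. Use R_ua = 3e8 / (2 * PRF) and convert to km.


R_ua = 3e8 / (2 * 5067) = 29603.3 m = 29.6 km

29.6 km


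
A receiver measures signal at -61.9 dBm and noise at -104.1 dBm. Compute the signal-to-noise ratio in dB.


SNR = -61.9 - (-104.1) = 42.2 dB

42.2 dB


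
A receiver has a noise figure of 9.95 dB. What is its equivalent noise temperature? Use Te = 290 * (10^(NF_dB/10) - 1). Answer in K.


NF_lin = 10^(9.95/10) = 9.885531
Te = 290 * (9.885531 - 1) = 2576.8 K

2576.8 K


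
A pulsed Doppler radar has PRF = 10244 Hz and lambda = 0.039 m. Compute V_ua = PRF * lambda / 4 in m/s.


V_ua = 10244 * 0.039 / 4 = 99.9 m/s

99.9 m/s


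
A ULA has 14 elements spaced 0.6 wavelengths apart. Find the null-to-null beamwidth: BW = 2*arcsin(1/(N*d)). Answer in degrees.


1/(N*d) = 1/(14*0.6) = 0.119048
BW = 2*arcsin(0.119048) = 13.7 degrees

13.7 degrees


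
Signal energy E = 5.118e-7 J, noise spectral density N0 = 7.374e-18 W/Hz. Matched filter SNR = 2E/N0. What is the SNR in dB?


SNR_lin = 2 * 5.118e-7 / 7.374e-18 = 1.388e11
SNR_dB = 10*log10(1.388e11) = 111.4 dB

111.4 dB


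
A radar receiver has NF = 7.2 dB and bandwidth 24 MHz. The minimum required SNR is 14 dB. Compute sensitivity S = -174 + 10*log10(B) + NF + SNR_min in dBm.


10*log10(24000000.0) = 73.8
S = -174 + 73.8 + 7.2 + 14 = -79.0 dBm

-79.0 dBm


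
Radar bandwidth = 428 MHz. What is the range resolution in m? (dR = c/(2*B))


dR = 3e8 / (2 * 428000000.0) = 0.35 m

0.35 m


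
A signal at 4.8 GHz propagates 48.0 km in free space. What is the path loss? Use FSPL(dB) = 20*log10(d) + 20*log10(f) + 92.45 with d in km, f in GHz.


20*log10(48.0) = 33.62
20*log10(4.8) = 13.62
FSPL = 139.7 dB

139.7 dB


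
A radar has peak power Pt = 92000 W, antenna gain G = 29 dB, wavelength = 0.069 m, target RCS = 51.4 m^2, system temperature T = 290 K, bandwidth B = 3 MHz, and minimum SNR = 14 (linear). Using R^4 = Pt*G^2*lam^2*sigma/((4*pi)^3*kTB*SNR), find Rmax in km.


G_lin = 10^(29/10) = 794.328235
R^4 = 92000 * 794.328235^2 * 0.069^2 * 51.4 / ((4*pi)^3 * 1.38e-23 * 290 * 3000000.0 * 14)
R^4 = 4.25886e19 m^4
R_max = (4.25886e19)^(1/4) = 80783.6 m = 80.8 km

80.8 km


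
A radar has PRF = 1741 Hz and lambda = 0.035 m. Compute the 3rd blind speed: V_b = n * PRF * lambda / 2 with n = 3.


V_blind = 3 * 1741 * 0.035 / 2 = 91.4 m/s

91.4 m/s


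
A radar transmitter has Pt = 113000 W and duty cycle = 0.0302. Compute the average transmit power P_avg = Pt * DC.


P_avg = 113000 * 0.0302 = 3412.6 W

3412.6 W


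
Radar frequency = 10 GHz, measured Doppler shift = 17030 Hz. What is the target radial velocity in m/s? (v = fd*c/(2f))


v = 17030 * 3e8 / (2 * 10000000000.0) = 255.5 m/s

255.5 m/s


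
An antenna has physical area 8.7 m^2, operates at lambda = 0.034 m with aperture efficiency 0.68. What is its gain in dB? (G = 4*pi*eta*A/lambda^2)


G_linear = 4*pi*0.68*8.7/0.034^2 = 64310.25
G_dB = 10*log10(64310.25) = 48.1 dB

48.1 dB


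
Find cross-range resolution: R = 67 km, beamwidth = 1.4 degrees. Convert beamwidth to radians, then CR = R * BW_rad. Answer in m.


BW_rad = 0.02443461
CR = 67000 * 0.02443461 = 1637.1 m

1637.1 m


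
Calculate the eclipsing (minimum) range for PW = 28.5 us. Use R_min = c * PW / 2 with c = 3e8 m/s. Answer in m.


R_min = 3e8 * 28.5e-6 / 2 = 4275.0 m

4275.0 m


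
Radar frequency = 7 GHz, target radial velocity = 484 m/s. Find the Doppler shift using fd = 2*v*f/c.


fd = 2 * 484 * 7000000000.0 / 3e8 = 22586.7 Hz

22586.7 Hz


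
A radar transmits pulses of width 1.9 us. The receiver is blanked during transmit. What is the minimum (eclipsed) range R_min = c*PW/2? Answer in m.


R_min = 3e8 * 1.9e-6 / 2 = 285.0 m

285.0 m


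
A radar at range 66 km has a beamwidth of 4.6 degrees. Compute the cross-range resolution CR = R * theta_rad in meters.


BW_rad = 0.080285146
CR = 66000 * 0.080285146 = 5298.8 m

5298.8 m


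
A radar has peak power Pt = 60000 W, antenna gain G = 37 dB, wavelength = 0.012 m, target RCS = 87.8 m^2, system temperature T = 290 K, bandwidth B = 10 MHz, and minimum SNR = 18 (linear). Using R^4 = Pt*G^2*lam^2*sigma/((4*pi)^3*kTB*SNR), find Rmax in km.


G_lin = 10^(37/10) = 5011.872336
R^4 = 60000 * 5011.872336^2 * 0.012^2 * 87.8 / ((4*pi)^3 * 1.38e-23 * 290 * 10000000.0 * 18)
R^4 = 1.333e19 m^4
R_max = (1.333e19)^(1/4) = 60423.7 m = 60.4 km

60.4 km


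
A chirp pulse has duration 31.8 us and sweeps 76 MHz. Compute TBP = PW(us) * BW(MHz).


TBP = 31.8 * 76 = 2416.8

2416.8


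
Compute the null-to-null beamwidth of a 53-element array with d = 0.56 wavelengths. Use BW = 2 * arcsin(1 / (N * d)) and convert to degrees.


1/(N*d) = 1/(53*0.56) = 0.033693
BW = 2*arcsin(0.033693) = 3.9 degrees

3.9 degrees


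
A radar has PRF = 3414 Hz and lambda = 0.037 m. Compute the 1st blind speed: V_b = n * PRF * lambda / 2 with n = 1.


V_blind = 1 * 3414 * 0.037 / 2 = 63.2 m/s

63.2 m/s


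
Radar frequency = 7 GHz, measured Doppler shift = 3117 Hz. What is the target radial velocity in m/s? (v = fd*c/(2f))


v = 3117 * 3e8 / (2 * 7000000000.0) = 66.8 m/s

66.8 m/s


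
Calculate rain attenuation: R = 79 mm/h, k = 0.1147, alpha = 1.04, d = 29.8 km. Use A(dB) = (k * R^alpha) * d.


gamma = 0.1147 * 79^1.04 = 10.791842 dB/km
A = 10.791842 * 29.8 = 321.6 dB

321.6 dB


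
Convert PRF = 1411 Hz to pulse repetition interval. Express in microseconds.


PRI = 1/1411 = 0.0007087172 s = 708.7 us

708.7 us


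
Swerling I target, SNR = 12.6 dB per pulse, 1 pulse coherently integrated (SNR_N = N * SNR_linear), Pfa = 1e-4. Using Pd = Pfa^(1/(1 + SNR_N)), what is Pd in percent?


SNR_lin = 10^(12.6/10) = 18.19701
SNR_N = 1 * 18.19701 = 18.19701
1/(1 + SNR_N) = 1/19.19701 = 0.0520914
Pd = (1e-4)^0.0520914 = 0.61892
Pd = 61.9%

61.9%


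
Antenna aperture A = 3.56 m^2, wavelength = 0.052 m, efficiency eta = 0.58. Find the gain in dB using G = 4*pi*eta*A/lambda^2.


G_linear = 4*pi*0.58*3.56/0.052^2 = 9595.8
G_dB = 10*log10(9595.8) = 39.8 dB

39.8 dB


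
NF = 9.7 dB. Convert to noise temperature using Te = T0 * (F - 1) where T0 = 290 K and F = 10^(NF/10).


NF_lin = 10^(9.7/10) = 9.332543
Te = 290 * (9.332543 - 1) = 2416.4 K

2416.4 K


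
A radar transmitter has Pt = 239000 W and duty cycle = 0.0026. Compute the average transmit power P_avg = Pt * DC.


P_avg = 239000 * 0.0026 = 621.4 W

621.4 W


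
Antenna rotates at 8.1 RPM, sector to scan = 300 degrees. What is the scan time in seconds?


t = 300 / (8.1 * 360) * 60 = 6.17 s

6.17 s


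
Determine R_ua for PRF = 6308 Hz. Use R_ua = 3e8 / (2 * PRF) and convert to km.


R_ua = 3e8 / (2 * 6308) = 23779.3 m = 23.8 km

23.8 km
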